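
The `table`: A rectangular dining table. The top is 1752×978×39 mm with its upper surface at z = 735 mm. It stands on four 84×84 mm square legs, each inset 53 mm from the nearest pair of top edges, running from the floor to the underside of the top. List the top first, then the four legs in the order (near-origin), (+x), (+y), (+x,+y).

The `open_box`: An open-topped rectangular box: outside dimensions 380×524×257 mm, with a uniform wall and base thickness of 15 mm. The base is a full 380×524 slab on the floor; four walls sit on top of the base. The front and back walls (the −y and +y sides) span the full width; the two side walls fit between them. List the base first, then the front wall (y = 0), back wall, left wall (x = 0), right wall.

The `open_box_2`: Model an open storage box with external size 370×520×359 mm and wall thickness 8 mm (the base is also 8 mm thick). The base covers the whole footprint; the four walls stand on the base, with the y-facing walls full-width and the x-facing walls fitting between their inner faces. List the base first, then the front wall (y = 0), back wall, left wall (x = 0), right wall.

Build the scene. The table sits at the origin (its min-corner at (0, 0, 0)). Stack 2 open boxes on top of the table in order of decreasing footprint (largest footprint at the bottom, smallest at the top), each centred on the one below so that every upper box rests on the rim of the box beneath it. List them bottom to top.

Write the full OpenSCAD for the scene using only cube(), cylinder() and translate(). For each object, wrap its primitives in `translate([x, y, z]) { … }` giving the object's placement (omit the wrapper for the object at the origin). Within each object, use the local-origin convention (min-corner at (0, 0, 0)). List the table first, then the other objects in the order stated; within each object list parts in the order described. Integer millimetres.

translate([0, 0, 696]) cube([1752, 978, 39]);
translate([53, 53, 0]) cube([84, 84, 696]);
translate([1615, 53, 0]) cube([84, 84, 696]);
translate([53, 841, 0]) cube([84, 84, 696]);
translate([1615, 841, 0]) cube([84, 84, 696]);
translate([686, 227, 735]) {
  cube([380, 524, 15]);
  translate([0, 0, 15]) cube([380, 15, 242]);
  translate([0, 509, 15]) cube([380, 15, 242]);
  translate([0, 15, 15]) cube([15, 494, 242]);
  translate([365, 15, 15]) cube([15, 494, 242]);
}
translate([691, 229, 992]) {
  cube([370, 520, 8]);
  translate([0, 0, 8]) cube([370, 8, 351]);
  translate([0, 512, 8]) cube([370, 8, 351]);
  translate([0, 8, 8]) cube([8, 504, 351]);
  translate([362, 8, 8]) cube([8, 504, 351]);
}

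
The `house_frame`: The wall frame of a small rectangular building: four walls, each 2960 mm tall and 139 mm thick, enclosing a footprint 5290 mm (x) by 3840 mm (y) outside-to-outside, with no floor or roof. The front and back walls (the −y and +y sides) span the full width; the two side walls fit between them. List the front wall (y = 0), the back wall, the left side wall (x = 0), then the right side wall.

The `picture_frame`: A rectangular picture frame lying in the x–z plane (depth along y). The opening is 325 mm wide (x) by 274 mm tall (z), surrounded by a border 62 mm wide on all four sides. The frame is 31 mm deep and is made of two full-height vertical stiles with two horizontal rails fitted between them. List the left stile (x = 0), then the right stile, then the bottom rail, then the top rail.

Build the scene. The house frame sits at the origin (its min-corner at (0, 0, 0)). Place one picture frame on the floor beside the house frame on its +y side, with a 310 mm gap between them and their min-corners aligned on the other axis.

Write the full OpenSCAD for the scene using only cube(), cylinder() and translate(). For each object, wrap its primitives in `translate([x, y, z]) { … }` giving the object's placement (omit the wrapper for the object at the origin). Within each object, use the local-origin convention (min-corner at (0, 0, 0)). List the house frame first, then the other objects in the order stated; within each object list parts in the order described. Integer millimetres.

cube([5290, 139, 2960]);
translate([0, 3701, 0]) cube([5290, 139, 2960]);
translate([0, 139, 0]) cube([139, 3562, 2960]);
translate([5151, 139, 0]) cube([139, 3562, 2960]);
translate([0, 4150, 0]) {
  cube([62, 31, 398]);
  translate([387, 0, 0]) cube([62, 31, 398]);
  translate([62, 0, 0]) cube([325, 31, 62]);
  translate([62, 0, 336]) cube([325, 31, 62]);
}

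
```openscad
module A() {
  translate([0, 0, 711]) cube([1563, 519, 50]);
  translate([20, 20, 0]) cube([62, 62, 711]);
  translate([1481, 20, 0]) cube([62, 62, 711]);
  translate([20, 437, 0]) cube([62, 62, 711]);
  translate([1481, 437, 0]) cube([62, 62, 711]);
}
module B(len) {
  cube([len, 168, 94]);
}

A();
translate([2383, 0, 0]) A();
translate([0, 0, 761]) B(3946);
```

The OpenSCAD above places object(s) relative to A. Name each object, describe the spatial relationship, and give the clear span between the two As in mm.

Second table starts at x = 2383; first ends at x = 1563; clear span = 2383 − 1563 = 820 mm.

A is a table. B is a beam. A beam spans the tops of two tables. The clear span between the two tables is 820 mm.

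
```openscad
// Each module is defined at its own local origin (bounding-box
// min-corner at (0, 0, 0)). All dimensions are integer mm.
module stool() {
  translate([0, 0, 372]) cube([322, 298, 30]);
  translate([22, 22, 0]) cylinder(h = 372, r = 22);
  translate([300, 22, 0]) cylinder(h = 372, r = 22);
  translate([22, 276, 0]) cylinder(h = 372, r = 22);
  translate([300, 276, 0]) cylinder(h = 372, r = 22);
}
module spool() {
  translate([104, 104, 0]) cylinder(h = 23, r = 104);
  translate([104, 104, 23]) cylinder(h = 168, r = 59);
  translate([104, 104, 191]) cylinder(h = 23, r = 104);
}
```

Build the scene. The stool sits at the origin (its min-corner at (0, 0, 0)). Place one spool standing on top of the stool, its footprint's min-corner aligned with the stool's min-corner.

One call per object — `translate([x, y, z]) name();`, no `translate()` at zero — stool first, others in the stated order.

stool();
translate([0, 0, 402]) spool();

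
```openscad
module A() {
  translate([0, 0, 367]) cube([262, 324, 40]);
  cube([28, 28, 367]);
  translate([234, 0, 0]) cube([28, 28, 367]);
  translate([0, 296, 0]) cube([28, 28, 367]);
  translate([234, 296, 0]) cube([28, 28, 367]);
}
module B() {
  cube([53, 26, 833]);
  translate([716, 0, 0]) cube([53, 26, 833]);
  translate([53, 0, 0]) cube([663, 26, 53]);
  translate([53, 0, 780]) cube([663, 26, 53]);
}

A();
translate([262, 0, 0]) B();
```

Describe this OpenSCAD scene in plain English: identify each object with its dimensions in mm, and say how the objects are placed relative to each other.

A is a four-legged stool. The seat is 262×324 mm, 40 mm thick, top at z = 407 mm. It stands on four square legs, each 28×28 mm in cross-section, from z = 0 to the seat underside, each flush with a corner of the seat.

B is a picture frame with a 663×727 mm rectangular opening (x by z) and a uniform 53 mm border on every side. Frame depth is 26 mm along y. It is built from two vertical stiles running the full outside height and two horizontal rails spanning the gap between the stiles.

The picture frame is against the stool's +x side, with their −y faces flush.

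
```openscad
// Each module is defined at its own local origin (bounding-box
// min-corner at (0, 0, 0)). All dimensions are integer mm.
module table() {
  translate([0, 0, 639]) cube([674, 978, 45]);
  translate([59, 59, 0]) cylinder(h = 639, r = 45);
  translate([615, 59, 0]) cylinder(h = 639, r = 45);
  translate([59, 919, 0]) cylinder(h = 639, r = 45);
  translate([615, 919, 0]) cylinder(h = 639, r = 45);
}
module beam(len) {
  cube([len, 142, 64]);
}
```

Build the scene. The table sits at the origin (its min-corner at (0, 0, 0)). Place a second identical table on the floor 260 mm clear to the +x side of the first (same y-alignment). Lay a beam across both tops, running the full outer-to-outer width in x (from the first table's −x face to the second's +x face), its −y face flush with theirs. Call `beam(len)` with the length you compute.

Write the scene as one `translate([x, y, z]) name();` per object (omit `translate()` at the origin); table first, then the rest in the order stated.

table();
translate([934, 0, 0]) table();
translate([0, 0, 684]) beam(1608);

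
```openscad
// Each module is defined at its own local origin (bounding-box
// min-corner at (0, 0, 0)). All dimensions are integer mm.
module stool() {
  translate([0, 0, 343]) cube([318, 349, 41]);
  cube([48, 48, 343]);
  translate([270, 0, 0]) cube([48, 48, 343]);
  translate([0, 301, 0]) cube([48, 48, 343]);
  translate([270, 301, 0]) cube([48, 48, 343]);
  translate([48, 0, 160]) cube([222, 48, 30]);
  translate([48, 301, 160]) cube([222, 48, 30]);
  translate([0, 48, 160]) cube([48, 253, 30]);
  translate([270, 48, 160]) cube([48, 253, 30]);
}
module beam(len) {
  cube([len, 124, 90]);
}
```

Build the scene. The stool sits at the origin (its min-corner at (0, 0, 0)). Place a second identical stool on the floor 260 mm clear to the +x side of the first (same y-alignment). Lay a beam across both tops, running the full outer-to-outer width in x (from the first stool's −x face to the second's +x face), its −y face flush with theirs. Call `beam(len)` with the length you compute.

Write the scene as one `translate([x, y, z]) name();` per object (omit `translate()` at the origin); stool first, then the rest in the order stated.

stool();
translate([578, 0, 0]) stool();
translate([0, 0, 384]) beam(896);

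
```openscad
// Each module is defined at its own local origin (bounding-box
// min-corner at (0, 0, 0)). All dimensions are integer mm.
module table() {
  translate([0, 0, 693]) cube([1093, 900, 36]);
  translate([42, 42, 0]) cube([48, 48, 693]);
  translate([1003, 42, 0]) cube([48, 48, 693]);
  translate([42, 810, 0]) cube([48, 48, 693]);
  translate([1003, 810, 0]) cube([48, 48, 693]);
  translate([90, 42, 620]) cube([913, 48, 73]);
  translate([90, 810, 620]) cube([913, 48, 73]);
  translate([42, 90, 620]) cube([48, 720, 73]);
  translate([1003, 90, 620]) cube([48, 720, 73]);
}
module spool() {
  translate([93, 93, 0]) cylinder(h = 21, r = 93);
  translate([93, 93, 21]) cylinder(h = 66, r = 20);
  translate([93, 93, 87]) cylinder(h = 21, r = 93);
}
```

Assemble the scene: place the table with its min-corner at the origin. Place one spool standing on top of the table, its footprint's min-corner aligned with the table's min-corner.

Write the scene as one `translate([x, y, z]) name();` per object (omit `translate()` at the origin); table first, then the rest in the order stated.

table();
translate([0, 0, 729]) spool();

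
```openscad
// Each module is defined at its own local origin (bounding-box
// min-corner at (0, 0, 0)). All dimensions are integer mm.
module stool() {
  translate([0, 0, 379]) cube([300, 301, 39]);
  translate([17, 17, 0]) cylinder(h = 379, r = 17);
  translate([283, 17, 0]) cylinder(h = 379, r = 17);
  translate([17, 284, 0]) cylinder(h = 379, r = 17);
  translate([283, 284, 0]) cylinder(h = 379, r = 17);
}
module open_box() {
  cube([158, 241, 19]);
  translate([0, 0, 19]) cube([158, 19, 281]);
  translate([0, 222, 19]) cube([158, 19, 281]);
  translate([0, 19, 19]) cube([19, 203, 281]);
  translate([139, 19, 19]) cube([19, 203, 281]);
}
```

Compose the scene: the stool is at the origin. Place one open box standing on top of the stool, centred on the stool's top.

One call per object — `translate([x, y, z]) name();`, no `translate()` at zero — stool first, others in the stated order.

stool();
translate([71, 30, 418]) open_box();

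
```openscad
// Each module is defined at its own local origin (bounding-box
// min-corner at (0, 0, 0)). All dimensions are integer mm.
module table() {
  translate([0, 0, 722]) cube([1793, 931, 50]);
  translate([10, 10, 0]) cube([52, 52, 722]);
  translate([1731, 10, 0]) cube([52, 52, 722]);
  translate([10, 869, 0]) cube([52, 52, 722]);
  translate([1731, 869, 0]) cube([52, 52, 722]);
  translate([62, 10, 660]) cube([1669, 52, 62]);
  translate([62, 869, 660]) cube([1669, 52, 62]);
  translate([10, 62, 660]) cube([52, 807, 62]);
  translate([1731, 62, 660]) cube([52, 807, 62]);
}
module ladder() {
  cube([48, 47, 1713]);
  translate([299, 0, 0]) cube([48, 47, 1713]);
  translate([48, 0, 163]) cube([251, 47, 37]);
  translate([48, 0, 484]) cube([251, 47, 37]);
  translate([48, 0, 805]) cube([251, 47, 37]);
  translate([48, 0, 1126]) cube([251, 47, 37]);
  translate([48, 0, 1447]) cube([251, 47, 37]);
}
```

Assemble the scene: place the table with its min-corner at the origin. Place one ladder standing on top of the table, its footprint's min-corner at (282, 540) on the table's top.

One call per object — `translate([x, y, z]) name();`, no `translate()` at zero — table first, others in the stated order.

table();
translate([282, 540, 772]) ladder();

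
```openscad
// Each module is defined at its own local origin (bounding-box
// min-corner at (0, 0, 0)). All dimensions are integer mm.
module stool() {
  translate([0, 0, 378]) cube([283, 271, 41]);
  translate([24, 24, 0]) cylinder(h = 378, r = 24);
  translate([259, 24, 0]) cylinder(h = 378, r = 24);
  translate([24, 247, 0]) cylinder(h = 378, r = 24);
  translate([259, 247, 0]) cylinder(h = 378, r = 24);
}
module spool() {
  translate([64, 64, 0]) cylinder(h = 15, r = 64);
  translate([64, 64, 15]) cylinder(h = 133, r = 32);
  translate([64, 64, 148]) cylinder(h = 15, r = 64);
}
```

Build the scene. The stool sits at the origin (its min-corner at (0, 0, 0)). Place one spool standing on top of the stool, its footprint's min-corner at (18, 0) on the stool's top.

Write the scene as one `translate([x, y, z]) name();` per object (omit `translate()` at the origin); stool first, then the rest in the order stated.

stool();
translate([18, 0, 419]) spool();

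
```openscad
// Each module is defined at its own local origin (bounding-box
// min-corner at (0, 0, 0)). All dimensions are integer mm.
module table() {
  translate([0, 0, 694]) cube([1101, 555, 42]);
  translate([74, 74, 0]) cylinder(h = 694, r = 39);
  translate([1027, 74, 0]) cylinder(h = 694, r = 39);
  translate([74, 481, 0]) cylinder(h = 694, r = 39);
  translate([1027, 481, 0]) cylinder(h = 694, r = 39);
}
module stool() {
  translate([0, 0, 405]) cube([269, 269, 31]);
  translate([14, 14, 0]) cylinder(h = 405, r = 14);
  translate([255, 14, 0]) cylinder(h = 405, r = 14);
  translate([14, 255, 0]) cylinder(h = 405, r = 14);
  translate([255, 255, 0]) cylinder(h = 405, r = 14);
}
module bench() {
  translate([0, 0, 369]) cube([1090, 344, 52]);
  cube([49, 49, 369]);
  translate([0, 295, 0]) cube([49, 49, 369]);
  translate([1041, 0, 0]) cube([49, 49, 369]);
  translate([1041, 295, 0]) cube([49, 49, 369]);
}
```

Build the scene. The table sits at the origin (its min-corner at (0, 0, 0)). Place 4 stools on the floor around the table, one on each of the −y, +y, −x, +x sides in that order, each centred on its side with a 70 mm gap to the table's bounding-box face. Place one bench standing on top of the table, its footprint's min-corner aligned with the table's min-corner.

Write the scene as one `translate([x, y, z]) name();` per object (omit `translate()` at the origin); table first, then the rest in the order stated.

table();
translate([416, -339, 0]) stool();
translate([416, 625, 0]) stool();
translate([-339, 143, 0]) stool();
translate([1171, 143, 0]) stool();
translate([0, 0, 736]) bench();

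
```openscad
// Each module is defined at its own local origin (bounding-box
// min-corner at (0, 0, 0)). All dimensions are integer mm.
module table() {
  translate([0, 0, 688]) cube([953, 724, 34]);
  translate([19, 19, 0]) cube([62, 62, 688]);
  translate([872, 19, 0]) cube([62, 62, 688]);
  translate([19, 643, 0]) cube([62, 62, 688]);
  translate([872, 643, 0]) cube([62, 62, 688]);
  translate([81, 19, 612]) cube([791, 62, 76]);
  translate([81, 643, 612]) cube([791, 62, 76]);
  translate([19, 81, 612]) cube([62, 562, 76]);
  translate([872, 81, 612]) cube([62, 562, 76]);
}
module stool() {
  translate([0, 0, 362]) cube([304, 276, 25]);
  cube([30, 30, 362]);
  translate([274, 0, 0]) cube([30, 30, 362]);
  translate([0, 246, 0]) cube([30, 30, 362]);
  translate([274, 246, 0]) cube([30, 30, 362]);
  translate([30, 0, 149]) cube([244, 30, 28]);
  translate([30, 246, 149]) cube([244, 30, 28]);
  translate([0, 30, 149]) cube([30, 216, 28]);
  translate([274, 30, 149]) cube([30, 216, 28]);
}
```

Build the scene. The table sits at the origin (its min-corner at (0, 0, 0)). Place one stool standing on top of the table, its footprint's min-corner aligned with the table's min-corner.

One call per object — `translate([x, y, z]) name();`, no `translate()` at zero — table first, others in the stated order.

table();
translate([0, 0, 722]) stool();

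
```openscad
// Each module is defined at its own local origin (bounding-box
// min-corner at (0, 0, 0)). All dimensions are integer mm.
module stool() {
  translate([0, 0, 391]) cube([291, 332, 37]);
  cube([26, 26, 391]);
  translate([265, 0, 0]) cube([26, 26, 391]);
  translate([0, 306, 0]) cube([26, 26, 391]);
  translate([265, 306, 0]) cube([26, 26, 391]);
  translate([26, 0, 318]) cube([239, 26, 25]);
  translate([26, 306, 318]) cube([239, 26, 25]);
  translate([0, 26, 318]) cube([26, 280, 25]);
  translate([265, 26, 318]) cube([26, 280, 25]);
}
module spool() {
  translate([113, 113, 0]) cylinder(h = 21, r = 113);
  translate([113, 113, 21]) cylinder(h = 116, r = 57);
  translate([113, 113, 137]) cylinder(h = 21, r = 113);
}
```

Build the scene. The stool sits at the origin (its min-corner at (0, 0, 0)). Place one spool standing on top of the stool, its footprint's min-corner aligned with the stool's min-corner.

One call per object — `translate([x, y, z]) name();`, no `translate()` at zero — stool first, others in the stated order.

stool();
translate([0, 0, 428]) spool();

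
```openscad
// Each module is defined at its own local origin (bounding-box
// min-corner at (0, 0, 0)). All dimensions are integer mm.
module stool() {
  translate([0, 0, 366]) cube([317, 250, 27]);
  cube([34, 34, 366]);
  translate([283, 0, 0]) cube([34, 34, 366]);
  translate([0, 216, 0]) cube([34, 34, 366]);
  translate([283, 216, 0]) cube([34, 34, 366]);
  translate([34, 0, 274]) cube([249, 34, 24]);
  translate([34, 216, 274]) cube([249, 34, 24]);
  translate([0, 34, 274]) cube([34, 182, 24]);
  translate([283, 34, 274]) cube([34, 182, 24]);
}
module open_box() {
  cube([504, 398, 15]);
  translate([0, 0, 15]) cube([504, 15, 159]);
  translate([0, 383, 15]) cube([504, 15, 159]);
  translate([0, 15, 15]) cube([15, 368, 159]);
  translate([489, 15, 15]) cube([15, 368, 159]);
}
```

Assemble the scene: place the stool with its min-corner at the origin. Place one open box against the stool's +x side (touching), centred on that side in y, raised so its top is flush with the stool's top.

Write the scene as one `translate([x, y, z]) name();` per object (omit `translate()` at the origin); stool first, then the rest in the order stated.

stool();
translate([317, -74, 219]) open_box();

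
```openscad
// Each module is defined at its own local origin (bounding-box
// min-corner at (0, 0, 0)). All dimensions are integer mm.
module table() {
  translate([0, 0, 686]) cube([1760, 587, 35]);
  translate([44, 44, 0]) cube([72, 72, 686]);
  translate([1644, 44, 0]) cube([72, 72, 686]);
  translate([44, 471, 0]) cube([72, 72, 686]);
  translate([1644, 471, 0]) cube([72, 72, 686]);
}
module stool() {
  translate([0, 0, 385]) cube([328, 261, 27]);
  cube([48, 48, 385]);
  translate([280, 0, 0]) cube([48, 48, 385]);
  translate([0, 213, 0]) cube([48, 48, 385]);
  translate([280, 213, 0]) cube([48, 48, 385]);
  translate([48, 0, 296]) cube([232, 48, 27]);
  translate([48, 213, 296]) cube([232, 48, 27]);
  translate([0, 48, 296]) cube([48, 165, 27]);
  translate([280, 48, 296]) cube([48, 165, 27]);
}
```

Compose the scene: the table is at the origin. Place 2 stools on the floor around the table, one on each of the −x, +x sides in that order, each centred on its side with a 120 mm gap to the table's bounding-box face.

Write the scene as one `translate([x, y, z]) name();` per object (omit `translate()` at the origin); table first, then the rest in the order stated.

table();
translate([-448, 163, 0]) stool();
translate([1880, 163, 0]) stool();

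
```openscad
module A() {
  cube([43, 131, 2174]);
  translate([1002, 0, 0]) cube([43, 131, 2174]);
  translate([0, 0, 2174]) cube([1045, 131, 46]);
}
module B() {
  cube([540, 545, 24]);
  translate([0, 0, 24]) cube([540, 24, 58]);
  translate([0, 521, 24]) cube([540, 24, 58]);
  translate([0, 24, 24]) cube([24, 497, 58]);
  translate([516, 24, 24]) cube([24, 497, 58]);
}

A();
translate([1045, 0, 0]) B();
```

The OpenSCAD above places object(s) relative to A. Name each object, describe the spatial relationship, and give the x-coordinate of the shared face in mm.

A is a door frame. B is an open box. The open box is against the door frame's +x side, with their −y faces flush. The x-coordinate of the shared face is 1045 mm.

The door frame's +x face and the open box's −x face are both at x = 1045 mm.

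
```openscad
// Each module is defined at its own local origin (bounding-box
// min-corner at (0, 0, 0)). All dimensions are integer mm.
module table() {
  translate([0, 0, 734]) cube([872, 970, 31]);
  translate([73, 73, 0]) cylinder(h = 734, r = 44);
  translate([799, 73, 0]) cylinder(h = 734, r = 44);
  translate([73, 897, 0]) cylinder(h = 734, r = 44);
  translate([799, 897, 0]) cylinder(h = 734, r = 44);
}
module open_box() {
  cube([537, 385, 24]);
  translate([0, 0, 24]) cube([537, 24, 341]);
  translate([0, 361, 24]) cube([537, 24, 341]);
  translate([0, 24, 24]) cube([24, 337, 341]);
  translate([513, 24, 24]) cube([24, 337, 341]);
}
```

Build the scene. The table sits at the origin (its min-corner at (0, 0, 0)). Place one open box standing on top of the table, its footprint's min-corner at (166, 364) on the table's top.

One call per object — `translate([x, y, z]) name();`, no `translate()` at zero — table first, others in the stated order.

table();
translate([166, 364, 765]) open_box();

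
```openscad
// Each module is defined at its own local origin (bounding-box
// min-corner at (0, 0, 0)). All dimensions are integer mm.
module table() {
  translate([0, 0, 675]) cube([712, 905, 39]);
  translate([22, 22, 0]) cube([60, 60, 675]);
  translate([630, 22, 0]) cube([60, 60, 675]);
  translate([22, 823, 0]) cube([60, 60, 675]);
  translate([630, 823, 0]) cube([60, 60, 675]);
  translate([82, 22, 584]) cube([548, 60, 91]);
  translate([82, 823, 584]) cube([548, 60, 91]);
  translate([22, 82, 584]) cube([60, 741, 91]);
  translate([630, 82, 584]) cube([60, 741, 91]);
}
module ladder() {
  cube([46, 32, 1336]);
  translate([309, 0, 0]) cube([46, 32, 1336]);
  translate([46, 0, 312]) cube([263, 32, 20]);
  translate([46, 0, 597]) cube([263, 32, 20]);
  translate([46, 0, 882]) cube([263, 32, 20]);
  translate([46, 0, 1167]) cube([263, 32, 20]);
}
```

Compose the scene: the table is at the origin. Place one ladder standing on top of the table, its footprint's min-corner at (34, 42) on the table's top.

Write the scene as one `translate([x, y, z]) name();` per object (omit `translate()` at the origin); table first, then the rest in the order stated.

table();
translate([34, 42, 714]) ladder();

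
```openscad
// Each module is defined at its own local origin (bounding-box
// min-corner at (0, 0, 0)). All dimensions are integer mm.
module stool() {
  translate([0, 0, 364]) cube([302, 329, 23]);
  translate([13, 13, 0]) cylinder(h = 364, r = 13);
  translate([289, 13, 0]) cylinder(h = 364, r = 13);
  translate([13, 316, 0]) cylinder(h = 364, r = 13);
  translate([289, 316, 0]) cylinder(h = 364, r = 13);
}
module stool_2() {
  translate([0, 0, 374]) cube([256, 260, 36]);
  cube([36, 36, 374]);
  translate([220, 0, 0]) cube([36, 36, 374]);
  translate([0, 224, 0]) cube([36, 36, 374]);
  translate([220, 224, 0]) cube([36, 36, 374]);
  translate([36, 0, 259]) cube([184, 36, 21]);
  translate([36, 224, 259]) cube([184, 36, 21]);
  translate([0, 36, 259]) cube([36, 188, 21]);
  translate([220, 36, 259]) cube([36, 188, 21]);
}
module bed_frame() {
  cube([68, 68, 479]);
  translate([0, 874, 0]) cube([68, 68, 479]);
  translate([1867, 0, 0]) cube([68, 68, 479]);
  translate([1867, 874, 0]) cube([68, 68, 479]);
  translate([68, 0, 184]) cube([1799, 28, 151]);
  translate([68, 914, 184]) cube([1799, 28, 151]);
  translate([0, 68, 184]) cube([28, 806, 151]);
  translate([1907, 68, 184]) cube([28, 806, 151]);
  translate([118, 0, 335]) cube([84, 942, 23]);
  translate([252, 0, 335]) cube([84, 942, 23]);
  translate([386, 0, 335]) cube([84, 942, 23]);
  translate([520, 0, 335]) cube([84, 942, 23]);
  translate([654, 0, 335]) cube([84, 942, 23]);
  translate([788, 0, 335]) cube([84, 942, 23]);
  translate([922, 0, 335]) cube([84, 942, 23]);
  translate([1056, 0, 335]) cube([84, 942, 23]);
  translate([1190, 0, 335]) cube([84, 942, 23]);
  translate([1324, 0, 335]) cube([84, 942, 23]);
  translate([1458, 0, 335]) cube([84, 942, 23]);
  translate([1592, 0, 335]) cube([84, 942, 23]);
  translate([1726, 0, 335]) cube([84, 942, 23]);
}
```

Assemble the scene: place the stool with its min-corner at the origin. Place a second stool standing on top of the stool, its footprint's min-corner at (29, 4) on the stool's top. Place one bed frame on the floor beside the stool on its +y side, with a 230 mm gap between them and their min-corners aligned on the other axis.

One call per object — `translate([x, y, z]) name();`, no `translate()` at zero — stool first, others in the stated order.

stool();
translate([29, 4, 387]) stool_2();
translate([0, 559, 0]) bed_frame();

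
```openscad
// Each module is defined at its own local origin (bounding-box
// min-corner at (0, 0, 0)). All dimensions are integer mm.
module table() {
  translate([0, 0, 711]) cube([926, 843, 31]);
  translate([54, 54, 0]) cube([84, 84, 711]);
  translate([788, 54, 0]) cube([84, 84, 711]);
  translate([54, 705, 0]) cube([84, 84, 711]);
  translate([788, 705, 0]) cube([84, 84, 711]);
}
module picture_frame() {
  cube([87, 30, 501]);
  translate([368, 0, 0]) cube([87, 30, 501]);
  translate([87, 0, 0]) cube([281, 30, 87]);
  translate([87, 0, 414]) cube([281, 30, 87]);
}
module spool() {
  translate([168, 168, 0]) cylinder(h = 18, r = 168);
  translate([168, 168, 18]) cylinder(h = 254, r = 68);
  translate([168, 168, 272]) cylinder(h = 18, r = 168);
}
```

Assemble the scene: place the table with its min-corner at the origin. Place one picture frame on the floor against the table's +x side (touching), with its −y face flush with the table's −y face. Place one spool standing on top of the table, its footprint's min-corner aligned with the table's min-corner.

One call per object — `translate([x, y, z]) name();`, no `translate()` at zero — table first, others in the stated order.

table();
translate([926, 0, 0]) picture_frame();
translate([0, 0, 742]) spool();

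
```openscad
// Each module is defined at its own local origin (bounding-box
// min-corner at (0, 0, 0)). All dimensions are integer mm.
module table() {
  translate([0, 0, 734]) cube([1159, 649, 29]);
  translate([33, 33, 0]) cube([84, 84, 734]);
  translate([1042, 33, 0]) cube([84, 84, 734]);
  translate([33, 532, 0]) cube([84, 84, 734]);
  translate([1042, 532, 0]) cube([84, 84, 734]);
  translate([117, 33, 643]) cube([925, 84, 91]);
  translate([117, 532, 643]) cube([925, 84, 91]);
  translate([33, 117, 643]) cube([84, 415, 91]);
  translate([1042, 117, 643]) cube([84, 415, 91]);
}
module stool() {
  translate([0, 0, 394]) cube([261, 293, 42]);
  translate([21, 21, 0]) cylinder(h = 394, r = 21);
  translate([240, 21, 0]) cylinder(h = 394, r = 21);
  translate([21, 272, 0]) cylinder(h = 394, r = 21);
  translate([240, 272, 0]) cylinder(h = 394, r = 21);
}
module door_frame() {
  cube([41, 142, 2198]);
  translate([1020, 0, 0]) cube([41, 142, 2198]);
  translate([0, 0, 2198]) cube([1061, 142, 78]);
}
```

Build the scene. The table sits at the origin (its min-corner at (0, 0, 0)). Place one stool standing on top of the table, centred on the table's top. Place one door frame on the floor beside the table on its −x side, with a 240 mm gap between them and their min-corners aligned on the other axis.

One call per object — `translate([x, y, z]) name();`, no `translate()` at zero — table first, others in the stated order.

table();
translate([449, 178, 763]) stool();
translate([-1301, 0, 0]) door_frame();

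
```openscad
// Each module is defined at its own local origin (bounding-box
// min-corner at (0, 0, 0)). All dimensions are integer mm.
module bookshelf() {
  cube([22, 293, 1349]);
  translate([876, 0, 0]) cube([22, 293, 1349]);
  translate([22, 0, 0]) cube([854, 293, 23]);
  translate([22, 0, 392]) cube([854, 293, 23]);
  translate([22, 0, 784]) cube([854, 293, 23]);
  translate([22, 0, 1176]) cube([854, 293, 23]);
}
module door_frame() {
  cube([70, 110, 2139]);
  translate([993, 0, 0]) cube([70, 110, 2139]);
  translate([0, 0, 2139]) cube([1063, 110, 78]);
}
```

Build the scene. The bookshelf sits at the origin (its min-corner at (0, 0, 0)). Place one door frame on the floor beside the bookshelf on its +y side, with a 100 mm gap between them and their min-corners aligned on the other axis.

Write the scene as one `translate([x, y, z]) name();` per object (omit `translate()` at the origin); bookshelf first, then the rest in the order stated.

bookshelf();
translate([0, 393, 0]) door_frame();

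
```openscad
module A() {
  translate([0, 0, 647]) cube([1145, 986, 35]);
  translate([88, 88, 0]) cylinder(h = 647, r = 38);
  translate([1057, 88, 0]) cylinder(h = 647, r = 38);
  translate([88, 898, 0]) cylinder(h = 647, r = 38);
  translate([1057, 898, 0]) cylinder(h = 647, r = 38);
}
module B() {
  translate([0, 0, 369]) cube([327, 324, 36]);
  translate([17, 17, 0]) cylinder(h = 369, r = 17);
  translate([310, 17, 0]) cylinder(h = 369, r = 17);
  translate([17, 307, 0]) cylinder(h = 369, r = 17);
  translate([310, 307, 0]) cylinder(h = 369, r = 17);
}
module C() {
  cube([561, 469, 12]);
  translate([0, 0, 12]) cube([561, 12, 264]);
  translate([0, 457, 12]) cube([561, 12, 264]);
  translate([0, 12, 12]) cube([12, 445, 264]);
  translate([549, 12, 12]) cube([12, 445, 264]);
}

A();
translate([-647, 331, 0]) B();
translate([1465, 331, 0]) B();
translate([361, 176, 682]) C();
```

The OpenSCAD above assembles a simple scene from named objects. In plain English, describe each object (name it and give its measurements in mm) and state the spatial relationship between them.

A is a table with a 1145×986 mm rectangular top, 35 mm thick, top surface at z = 682 mm, supported by four round legs of 76 mm diameter, each leg's bounding box inset 50 mm from the nearest pair of top edges, running from the floor.

B is a four-legged stool. The seat is 327×324 mm, 36 mm thick, top at z = 405 mm. It stands on four round legs, each 34 mm in diameter, from z = 0 to the seat underside, each leg's axis is inset half a diameter from the nearest pair of seat edges (so the leg's bounding box is flush with the corner).

C is an open-topped rectangular box: outside dimensions 561×469×276 mm, with a uniform wall and base thickness of 12 mm. The base is a full 561×469 slab on the floor; four walls sit on top of the base. The front and back walls (the −y and +y sides) span the full width; the two side walls fit between them.

Two stools sit around the table at the −x, +x sides. The open box is on top of the table.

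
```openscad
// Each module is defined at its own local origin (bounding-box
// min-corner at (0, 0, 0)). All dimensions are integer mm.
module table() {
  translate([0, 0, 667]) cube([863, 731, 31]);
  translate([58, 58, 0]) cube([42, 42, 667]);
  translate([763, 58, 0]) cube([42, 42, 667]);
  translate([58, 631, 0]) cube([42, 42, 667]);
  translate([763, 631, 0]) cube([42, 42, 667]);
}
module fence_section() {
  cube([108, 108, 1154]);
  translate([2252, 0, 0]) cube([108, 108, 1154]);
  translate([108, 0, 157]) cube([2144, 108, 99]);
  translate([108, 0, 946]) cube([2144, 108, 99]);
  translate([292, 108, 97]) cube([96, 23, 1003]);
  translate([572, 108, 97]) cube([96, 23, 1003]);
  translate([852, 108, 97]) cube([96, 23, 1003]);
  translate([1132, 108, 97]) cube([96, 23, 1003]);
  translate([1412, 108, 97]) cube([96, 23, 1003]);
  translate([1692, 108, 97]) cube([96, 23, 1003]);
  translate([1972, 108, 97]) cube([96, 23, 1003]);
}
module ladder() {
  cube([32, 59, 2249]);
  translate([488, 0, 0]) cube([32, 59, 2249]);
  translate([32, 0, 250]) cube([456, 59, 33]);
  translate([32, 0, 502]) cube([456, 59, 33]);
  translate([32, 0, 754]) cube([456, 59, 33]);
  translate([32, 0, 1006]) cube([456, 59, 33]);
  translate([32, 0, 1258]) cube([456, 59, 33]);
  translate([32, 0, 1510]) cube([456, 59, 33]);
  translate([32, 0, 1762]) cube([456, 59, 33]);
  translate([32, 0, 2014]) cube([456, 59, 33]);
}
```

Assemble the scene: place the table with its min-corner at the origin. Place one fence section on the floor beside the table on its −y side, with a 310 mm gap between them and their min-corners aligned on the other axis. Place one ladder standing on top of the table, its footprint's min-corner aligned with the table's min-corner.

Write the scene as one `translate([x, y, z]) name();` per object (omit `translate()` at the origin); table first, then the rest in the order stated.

table();
translate([0, -441, 0]) fence_section();
translate([0, 0, 698]) ladder();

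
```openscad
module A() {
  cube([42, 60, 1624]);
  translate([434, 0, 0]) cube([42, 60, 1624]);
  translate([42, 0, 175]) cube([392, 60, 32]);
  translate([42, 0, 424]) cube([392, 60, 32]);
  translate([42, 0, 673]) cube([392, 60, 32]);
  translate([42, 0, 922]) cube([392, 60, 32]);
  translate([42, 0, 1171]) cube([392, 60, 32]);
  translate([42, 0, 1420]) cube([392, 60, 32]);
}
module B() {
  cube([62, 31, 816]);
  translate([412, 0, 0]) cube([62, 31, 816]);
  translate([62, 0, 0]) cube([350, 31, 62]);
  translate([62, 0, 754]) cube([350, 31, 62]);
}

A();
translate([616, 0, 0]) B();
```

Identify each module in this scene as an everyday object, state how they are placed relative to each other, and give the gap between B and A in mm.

The picture frame's nearest face is 140 mm from the ladder's +x face.

A is a ladder. B is a picture frame. The picture frame is on the floor beside the ladder on its +x side. The gap between the picture frame and the ladder is 140 mm.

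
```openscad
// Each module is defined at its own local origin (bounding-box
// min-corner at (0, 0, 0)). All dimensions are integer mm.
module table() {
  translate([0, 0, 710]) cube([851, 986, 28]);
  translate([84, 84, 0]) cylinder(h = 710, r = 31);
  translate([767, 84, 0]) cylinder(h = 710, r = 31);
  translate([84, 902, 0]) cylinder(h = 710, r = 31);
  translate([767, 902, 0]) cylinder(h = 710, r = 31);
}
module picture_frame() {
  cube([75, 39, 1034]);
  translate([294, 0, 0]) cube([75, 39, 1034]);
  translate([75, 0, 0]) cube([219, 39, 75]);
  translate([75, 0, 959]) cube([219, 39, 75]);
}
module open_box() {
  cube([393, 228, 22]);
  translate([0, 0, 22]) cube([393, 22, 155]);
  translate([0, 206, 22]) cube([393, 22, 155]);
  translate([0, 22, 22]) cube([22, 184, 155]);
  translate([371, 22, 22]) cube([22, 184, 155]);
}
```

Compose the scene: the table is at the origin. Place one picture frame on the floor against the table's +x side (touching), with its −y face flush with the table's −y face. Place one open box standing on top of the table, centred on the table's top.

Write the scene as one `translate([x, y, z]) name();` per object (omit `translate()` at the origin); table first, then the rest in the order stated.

table();
translate([851, 0, 0]) picture_frame();
translate([229, 379, 738]) open_box();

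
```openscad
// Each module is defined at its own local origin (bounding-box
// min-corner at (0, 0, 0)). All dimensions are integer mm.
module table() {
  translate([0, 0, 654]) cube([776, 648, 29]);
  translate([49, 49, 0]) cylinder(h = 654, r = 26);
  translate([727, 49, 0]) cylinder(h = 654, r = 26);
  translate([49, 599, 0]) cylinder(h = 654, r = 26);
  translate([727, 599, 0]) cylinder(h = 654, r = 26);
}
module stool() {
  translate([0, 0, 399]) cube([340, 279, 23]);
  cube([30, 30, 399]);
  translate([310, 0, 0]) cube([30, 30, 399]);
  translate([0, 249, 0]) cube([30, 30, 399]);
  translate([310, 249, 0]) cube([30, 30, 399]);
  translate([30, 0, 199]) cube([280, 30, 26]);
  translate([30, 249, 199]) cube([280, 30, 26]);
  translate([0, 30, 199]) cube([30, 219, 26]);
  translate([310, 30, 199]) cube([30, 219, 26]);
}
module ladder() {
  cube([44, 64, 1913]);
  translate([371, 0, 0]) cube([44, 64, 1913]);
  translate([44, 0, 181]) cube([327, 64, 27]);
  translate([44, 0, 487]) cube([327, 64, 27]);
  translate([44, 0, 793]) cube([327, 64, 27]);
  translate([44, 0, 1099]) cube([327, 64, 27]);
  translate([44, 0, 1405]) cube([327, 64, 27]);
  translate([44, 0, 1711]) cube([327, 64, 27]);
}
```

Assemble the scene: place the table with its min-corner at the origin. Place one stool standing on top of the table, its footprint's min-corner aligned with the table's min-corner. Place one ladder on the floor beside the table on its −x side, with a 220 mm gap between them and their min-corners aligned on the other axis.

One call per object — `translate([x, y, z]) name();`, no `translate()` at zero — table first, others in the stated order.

table();
translate([0, 0, 683]) stool();
translate([-635, 0, 0]) ladder();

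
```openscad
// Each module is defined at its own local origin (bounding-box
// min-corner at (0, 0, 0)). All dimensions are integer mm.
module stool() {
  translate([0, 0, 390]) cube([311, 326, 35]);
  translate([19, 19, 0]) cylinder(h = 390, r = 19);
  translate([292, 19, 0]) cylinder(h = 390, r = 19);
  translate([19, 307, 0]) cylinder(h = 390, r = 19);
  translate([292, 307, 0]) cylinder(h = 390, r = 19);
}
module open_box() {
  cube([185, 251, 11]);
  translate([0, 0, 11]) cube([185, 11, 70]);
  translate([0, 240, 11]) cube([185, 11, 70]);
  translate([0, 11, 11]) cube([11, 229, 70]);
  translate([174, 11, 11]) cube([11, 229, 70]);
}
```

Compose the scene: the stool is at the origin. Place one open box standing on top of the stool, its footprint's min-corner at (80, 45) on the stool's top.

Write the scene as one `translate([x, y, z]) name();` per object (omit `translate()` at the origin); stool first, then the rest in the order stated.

stool();
translate([80, 45, 425]) open_box();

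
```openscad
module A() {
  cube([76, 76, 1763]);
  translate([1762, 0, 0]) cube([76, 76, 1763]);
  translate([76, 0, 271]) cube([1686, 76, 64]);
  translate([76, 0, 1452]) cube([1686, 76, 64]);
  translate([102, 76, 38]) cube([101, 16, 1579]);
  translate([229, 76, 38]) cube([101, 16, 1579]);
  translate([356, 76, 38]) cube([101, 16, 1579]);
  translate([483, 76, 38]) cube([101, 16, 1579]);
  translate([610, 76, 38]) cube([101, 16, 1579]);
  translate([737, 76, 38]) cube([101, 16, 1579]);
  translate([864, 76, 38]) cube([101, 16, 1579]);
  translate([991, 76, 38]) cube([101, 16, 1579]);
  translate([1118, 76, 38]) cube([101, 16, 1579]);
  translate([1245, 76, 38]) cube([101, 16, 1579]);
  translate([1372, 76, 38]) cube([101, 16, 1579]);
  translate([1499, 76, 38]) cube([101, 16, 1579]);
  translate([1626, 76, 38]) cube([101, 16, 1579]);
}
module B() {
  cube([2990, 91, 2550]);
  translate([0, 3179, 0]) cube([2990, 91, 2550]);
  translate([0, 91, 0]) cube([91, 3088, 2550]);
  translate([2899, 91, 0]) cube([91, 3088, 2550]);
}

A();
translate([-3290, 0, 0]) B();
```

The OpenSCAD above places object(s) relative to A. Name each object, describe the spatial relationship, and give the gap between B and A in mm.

The house frame's nearest face is 300 mm from the fence section's −x face.

A is a fence section. B is a house frame. The house frame is on the floor beside the fence section on its −x side. The gap between the house frame and the fence section is 300 mm.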